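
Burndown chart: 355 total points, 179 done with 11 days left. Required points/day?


Formula: Required rate = Remaining points / Days left
Remaining = 355 - 179 = 176 points
Required rate = 176 / 11 = 16.0 points/day

16.0 points/day


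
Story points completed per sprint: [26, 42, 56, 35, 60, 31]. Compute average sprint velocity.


Formula: Avg velocity = Total points / Number of sprints
Points: [26, 42, 56, 35, 60, 31]
Sum = 26 + 42 + 56 + 35 + 60 + 31 = 250
Avg velocity = 250 / 6 = 41.67 points/sprint

41.67 points/sprint


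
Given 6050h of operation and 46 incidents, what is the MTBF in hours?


Formula: MTBF = Total operating time / Number of failures
MTBF = 6050 / 46
MTBF = 131.52 hours

131.52 hours


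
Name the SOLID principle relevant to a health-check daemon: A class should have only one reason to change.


This describes the Single Responsibility Principle (SRP)

Single Responsibility Principle (SRP)


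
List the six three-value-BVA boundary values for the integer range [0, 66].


Range: [0, 66]
Boundaries: just below min, min, min+1, max-1, max, just above max
Values: [-1, 0, 1, 65, 66, 67]

[-1, 0, 1, 65, 66, 67]


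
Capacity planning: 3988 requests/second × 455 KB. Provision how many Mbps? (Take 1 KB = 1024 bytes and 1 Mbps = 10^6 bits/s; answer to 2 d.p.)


Formula: Mbps = payload_bytes * RPS * 8 / 1e6
Payload per request = 455 KB = 455 * 1024 = 465920 bytes
Total bytes/sec = 465920 * 3988 = 1858088960
Total bits/sec = 1858088960 * 8 = 14864711680
Mbps = 14864711680 / 1e6 = 14864.71

14864.71 Mbps


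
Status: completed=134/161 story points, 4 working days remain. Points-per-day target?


Formula: Required rate = Remaining points / Days left
Remaining = 161 - 134 = 27 points
Required rate = 27 / 4 = 6.75 points/day

6.75 points/day


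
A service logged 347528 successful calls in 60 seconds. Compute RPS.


Formula: throughput = requests / seconds
throughput = 347528 / 60
throughput = 5792.13 requests/second

5792.13 requests/second


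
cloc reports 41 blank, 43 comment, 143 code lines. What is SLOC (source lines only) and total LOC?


Total LOC = blank + comment + code
Total LOC = 41 + 43 + 143 = 227
SLOC (source only) = code = 143

Total LOC: 227, SLOC: 143


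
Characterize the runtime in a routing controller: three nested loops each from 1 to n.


Reasoning: three levels of nesting over n
Complexity: O(n^3)

O(n^3)


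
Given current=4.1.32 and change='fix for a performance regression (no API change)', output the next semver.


Current: 4.1.32
Change category: 'fix for a performance regression (no API change)' → patch bump
SemVer rule: patch bump → increment PATCH (MAJOR and MINOR unchanged)
New: 4.1.33

4.1.33


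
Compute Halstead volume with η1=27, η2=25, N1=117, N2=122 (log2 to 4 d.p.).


Formula: V = N * log2(η), where N = N1 + N2 and η = η1 + η2
η = 27 + 25 = 52
N = 117 + 122 = 239
log2(52) ≈ 5.7004
V = 239 * 5.7004 = 1362.40

1362.40


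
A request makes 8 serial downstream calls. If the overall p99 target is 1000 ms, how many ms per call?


Formula: per_stage = total_budget / stages
per_stage = 1000 / 8
per_stage = 125.0 ms

125.0 ms


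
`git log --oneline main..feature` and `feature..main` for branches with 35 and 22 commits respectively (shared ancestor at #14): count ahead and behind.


Common ancestor: commit #14
feature commits after divergence: 35 - 14 = 21
main commits after divergence: 22 - 14 = 8
feature is 21 commits ahead of main
main is 8 commits ahead of feature

feature ahead: 21, main ahead: 8


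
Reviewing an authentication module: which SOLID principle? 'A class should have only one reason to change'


This describes the Single Responsibility Principle (SRP)

Single Responsibility Principle (SRP)


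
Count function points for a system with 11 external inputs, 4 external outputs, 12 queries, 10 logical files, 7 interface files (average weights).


UFP = EI*4 + EO*5 + EQ*4 + ILF*10 + EIF*7
UFP = 11*4 + 4*5 + 12*4 + 10*10 + 7*7
UFP = 44 + 20 + 48 + 100 + 49
UFP = 261

261


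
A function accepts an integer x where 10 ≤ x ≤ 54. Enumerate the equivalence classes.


Valid range: [10, 54]
Class 1: x < 10 — invalid
Class 2: 10 ≤ x ≤ 54 — valid
Class 3: x > 54 — invalid
Total equivalence classes: 3

3 equivalence classes


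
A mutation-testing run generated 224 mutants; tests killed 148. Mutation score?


Mutation score = killed / total * 100
Mutation score = 148 / 224 * 100
Mutation score = 66.07%

66.07%


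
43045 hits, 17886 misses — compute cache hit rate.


Formula: hit rate = hits / (hits + misses) * 100
hit rate = 43045 / (43045 + 17886) * 100
hit rate = 43045 / 60931 * 100
hit rate = 70.65%

70.65%


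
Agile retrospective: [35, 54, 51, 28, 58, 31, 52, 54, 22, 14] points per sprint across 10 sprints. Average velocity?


Formula: Avg velocity = Total points / Number of sprints
Points: [35, 54, 51, 28, 58, 31, 52, 54, 22, 14]
Sum = 35 + 54 + 51 + 28 + 58 + 31 + 52 + 54 + 22 + 14 = 399
Avg velocity = 399 / 10 = 39.9 points/sprint

39.9 points/sprint


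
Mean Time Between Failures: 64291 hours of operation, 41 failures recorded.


Formula: MTBF = Total operating time / Number of failures
MTBF = 64291 / 41
MTBF = 1568.07 hours

1568.07 hours


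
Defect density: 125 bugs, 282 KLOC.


Defect density = defects / KLOC
Defect density = 125 / 282
Defect density = 0.443 defects/KLOC

0.443 defects/KLOC


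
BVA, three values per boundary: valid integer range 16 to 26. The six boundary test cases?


Range: [16, 26]
Boundaries: just below min, min, min+1, max-1, max, just above max
Values: [15, 16, 17, 25, 26, 27]

[15, 16, 17, 25, 26, 27]


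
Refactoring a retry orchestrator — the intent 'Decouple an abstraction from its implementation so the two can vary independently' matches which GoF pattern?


This matches the Bridge pattern

Bridge


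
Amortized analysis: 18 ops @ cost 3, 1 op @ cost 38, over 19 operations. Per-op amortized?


Formula: Amortized cost = Total cost / Operations
Total cost = (18 * 3) + (1 * 38)
Total cost = 54 + 38 = 92
Amortized = 92 / 19 = 4.8421

4.8421


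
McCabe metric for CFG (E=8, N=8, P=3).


Formula: V(G) = E - N + 2P
V(G) = 8 - 8 + 2*3
V(G) = 0 + 6
V(G) = 6

6


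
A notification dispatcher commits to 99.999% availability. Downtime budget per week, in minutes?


Formula: allowed downtime = period * (100 - SLA) / 100
Period (week) = 10080 minutes
Unavailability fraction = (100 - 99.999) / 100
Allowed downtime = 10080 * (100 - 99.999) / 100
Allowed downtime = 0.1008 minutes

0.1008 minutes


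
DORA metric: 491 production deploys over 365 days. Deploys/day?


Formula: deployments per day = releases / days
= 491 / 365
= 1.345 deploys/day
(equivalently, 9.42 deploys/week)

1.345 deploys/day


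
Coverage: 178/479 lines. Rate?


Coverage = covered / total * 100
Coverage = 178 / 479 * 100
Coverage = 37.16%

37.16%


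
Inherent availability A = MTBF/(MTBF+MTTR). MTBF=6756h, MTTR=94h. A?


Availability = MTBF / (MTBF + MTTR)
Availability = 6756 / (6756 + 94)
Availability = 6756 / 6850
Availability = 98.6277%

98.6277%


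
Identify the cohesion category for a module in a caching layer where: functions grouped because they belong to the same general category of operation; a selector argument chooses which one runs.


Reasoning: Grouped by category of activity, not by data or sequence
Type: Logical cohesion

Logical cohesion


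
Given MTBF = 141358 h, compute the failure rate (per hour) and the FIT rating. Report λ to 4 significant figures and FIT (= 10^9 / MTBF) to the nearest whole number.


Formula: λ = 1 / MTBF; FIT = λ × 1e9 = 1e9 / MTBF
λ = 1 / 141358 ≈ 7.074e-06 failures/hour
FIT = 1e9 / 141358 ≈ 7074 failures per 1e9 hours (nearest whole number)

λ = 7.074e-06 /h, FIT = 7074


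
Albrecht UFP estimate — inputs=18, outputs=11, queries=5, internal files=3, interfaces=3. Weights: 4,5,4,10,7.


UFP = EI*4 + EO*5 + EQ*4 + ILF*10 + EIF*7
UFP = 18*4 + 11*5 + 5*4 + 3*10 + 3*7
UFP = 72 + 55 + 20 + 30 + 21
UFP = 198

198


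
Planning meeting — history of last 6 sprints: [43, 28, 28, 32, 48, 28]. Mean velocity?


Formula: Avg velocity = Total points / Number of sprints
Points: [43, 28, 28, 32, 48, 28]
Sum = 43 + 28 + 28 + 32 + 48 + 28 = 207
Avg velocity = 207 / 6 = 34.5 points/sprint

34.5 points/sprint


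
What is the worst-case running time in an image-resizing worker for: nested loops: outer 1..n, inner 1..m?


Reasoning: product of independent bounds
Complexity: O(n*m)

O(n*m)


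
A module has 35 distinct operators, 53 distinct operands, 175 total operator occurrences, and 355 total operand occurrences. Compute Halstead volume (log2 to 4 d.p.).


Formula: V = N * log2(η), where N = N1 + N2 and η = η1 + η2
η = 35 + 53 = 88
N = 175 + 355 = 530
log2(88) ≈ 6.4594
V = 530 * 6.4594 = 3423.48

3423.48


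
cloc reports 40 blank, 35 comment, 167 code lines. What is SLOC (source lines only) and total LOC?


Total LOC = blank + comment + code
Total LOC = 40 + 35 + 167 = 242
SLOC (source only) = code = 167

Total LOC: 242, SLOC: 167


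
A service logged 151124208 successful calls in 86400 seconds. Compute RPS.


Formula: throughput = requests / seconds
throughput = 151124208 / 86400
throughput = 1749.12 requests/second

1749.12 requests/second


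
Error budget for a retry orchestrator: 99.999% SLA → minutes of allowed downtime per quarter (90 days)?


Formula: allowed downtime = period * (100 - SLA) / 100
Period (quarter (90 days)) = 129600 minutes
Unavailability fraction = (100 - 99.999) / 100
Allowed downtime = 129600 * (100 - 99.999) / 100
Allowed downtime = 1.296 minutes

1.296 minutes


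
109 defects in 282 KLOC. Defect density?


Defect density = defects / KLOC
Defect density = 109 / 282
Defect density = 0.387 defects/KLOC

0.387 defects/KLOC


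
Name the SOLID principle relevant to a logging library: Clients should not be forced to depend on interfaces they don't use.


This describes the Interface Segregation Principle (ISP)

Interface Segregation Principle (ISP)


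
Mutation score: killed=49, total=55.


Mutation score = killed / total * 100
Mutation score = 49 / 55 * 100
Mutation score = 89.09%

89.09%


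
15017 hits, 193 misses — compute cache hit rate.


Formula: hit rate = hits / (hits + misses) * 100
hit rate = 15017 / (15017 + 193) * 100
hit rate = 15017 / 15210 * 100
hit rate = 98.73%

98.73%


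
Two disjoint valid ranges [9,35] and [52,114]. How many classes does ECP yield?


Valid ranges: [9,35] and [52,114]
Class 1: x < 9 — invalid
Class 2: 9 ≤ x ≤ 35 — valid
Class 3: 35 < x < 52 — invalid (gap between ranges)
Class 4: 52 ≤ x ≤ 114 — valid
Class 5: x > 114 — invalid
Total equivalence classes: 5

5 equivalence classes


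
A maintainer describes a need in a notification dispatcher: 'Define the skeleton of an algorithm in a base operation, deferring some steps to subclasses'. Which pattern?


This matches the Template Method pattern

Template Method


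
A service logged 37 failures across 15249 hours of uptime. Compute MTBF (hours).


Formula: MTBF = Total operating time / Number of failures
MTBF = 15249 / 37
MTBF = 412.14 hours

412.14 hours


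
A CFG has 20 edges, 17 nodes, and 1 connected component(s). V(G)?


Formula: V(G) = E - N + 2P
V(G) = 20 - 17 + 2*1
V(G) = 3 + 2
V(G) = 5

5


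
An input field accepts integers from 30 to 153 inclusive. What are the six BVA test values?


Range: [30, 153]
Boundaries: just below min, min, min+1, max-1, max, just above max
Values: [29, 30, 31, 152, 153, 154]

[29, 30, 31, 152, 153, 154]


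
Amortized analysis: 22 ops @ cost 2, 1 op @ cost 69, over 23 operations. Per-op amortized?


Formula: Amortized cost = Total cost / Operations
Total cost = (22 * 2) + (1 * 69)
Total cost = 44 + 69 = 113
Amortized = 113 / 23 = 4.913

4.913


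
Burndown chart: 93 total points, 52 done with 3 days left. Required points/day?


Formula: Required rate = Remaining points / Days left
Remaining = 93 - 52 = 41 points
Required rate = 41 / 3 = 13.67 points/day

13.67 points/day


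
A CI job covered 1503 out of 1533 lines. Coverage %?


Coverage = covered / total * 100
Coverage = 1503 / 1533 * 100
Coverage = 98.04%

98.04%


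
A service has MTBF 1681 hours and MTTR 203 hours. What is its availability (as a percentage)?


Availability = MTBF / (MTBF + MTTR)
Availability = 1681 / (1681 + 203)
Availability = 1681 / 1884
Availability = 89.2251%

89.2251%


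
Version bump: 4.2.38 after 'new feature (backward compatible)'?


Current: 4.2.38
Change category: 'new feature (backward compatible)' → minor bump
SemVer rule: minor bump → increment MINOR, reset PATCH to 0 (MAJOR unchanged)
New: 4.3.0

4.3.0


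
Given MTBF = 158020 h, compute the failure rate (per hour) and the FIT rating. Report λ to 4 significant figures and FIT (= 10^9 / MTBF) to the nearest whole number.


Formula: λ = 1 / MTBF; FIT = λ × 1e9 = 1e9 / MTBF
λ = 1 / 158020 ≈ 6.328e-06 failures/hour
FIT = 1e9 / 158020 ≈ 6328 failures per 1e9 hours (nearest whole number)

λ = 6.328e-06 /h, FIT = 6328


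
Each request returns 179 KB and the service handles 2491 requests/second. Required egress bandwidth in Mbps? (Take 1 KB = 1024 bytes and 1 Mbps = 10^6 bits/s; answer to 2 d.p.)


Formula: Mbps = payload_bytes * RPS * 8 / 1e6
Payload per request = 179 KB = 179 * 1024 = 183296 bytes
Total bytes/sec = 183296 * 2491 = 456590336
Total bits/sec = 456590336 * 8 = 3652722688
Mbps = 3652722688 / 1e6 = 3652.72

3652.72 Mbps


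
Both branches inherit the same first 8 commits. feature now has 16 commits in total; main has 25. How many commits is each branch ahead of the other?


Common ancestor: commit #8
feature commits after divergence: 16 - 8 = 8
main commits after divergence: 25 - 8 = 17
feature is 8 commits ahead of main
main is 17 commits ahead of feature

feature ahead: 8, main ahead: 17


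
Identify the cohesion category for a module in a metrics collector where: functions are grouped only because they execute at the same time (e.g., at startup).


Reasoning: Related by timing only
Type: Temporal cohesion

Temporal cohesion


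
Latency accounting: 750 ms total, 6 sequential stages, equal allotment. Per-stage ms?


Formula: per_stage = total_budget / stages
per_stage = 750 / 6
per_stage = 125.0 ms

125.0 ms


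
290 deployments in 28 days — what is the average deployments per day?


Formula: deployments per day = releases / days
= 290 / 28
= 10.357 deploys/day
(equivalently, 72.5 deploys/week)

10.357 deploys/day


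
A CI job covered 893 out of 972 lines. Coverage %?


Coverage = covered / total * 100
Coverage = 893 / 972 * 100
Coverage = 91.87%

91.87%


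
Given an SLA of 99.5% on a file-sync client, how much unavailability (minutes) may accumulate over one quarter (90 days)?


Formula: allowed downtime = period * (100 - SLA) / 100
Period (quarter (90 days)) = 129600 minutes
Unavailability fraction = (100 - 99.5) / 100
Allowed downtime = 129600 * (100 - 99.5) / 100
Allowed downtime = 648.0 minutes

648.0 minutes


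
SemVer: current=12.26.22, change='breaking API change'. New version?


Current: 12.26.22
Change category: 'breaking API change' → major bump
SemVer rule: major bump → increment MAJOR, reset MINOR and PATCH to 0
New: 13.0.0

13.0.0


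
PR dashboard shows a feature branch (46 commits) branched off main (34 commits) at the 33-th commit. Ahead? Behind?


Common ancestor: commit #33
feature commits after divergence: 46 - 33 = 13
main commits after divergence: 34 - 33 = 1
feature is 13 commits ahead of main
main is 1 commits ahead of feature

feature ahead: 13, main ahead: 1


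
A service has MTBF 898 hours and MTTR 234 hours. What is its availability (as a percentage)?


Availability = MTBF / (MTBF + MTTR)
Availability = 898 / (898 + 234)
Availability = 898 / 1132
Availability = 79.3286%

79.3286%


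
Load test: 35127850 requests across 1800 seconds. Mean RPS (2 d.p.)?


Formula: throughput = requests / seconds
throughput = 35127850 / 1800
throughput = 19515.47 requests/second

19515.47 requests/second


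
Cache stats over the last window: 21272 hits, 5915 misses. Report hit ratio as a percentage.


Formula: hit rate = hits / (hits + misses) * 100
hit rate = 21272 / (21272 + 5915) * 100
hit rate = 21272 / 27187 * 100
hit rate = 78.24%

78.24%


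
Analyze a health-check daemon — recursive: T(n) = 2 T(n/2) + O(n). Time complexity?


Reasoning: master theorem case 2 (merge-sort recurrence)
Complexity: O(n log n)

O(n log n)


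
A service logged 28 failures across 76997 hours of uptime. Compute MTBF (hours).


Formula: MTBF = Total operating time / Number of failures
MTBF = 76997 / 28
MTBF = 2749.89 hours

2749.89 hours


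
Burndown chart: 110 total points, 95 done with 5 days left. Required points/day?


Formula: Required rate = Remaining points / Days left
Remaining = 110 - 95 = 15 points
Required rate = 15 / 5 = 3.0 points/day

3.0 points/day


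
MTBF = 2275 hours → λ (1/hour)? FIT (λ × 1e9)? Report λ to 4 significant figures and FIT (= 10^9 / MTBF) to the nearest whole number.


Formula: λ = 1 / MTBF; FIT = λ × 1e9 = 1e9 / MTBF
λ = 1 / 2275 ≈ 4.396e-04 failures/hour
FIT = 1e9 / 2275 ≈ 439560 failures per 1e9 hours (nearest whole number)

λ = 4.396e-04 /h, FIT = 439560


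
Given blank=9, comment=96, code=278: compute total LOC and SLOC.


Total LOC = blank + comment + code
Total LOC = 9 + 96 + 278 = 383
SLOC (source only) = code = 278

Total LOC: 383, SLOC: 278


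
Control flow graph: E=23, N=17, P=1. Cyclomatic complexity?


Formula: V(G) = E - N + 2P
V(G) = 23 - 17 + 2*1
V(G) = 6 + 2
V(G) = 8

8


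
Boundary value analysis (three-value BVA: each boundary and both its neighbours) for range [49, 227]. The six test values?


Range: [49, 227]
Boundaries: just below min, min, min+1, max-1, max, just above max
Values: [48, 49, 50, 226, 227, 228]

[48, 49, 50, 226, 227, 228]


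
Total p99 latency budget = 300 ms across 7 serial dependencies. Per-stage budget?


Formula: per_stage = total_budget / stages
per_stage = 300 / 7
per_stage = 42.86 ms

42.86 ms


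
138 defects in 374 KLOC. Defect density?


Defect density = defects / KLOC
Defect density = 138 / 374
Defect density = 0.369 defects/KLOC

0.369 defects/KLOC


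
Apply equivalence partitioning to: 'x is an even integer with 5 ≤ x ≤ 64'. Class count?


Constraint: even integers in [5, 64]
Class 1: x < 5 — out-of-range invalid
Class 2: x in [5,64] but odd — wrong type invalid
Class 3: x in [5,64] and even — valid
Class 4: x > 64 — out-of-range invalid
Total equivalence classes: 4

4 equivalence classes


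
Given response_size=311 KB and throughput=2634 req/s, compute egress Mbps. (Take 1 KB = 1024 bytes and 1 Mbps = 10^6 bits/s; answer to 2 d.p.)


Formula: Mbps = payload_bytes * RPS * 8 / 1e6
Payload per request = 311 KB = 311 * 1024 = 318464 bytes
Total bytes/sec = 318464 * 2634 = 838834176
Total bits/sec = 838834176 * 8 = 6710673408
Mbps = 6710673408 / 1e6 = 6710.67

6710.67 Mbps


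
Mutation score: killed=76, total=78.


Mutation score = killed / total * 100
Mutation score = 76 / 78 * 100
Mutation score = 97.44%

97.44%


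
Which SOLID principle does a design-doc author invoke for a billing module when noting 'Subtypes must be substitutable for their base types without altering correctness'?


This describes the Liskov Substitution Principle (LSP)

Liskov Substitution Principle (LSP)


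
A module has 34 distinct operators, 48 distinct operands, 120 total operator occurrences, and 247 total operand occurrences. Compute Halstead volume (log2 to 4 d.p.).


Formula: V = N * log2(η), where N = N1 + N2 and η = η1 + η2
η = 34 + 48 = 82
N = 120 + 247 = 367
log2(82) ≈ 6.3576
V = 367 * 6.3576 = 2333.24

2333.24


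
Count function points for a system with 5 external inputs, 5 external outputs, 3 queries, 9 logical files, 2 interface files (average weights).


UFP = EI*4 + EO*5 + EQ*4 + ILF*10 + EIF*7
UFP = 5*4 + 5*5 + 3*4 + 9*10 + 2*7
UFP = 20 + 25 + 12 + 90 + 14
UFP = 161

161


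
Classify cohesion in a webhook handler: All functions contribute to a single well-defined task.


Reasoning: Best: single purpose
Type: Functional cohesion

Functional cohesion


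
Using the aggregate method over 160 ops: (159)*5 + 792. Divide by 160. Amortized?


Formula: Amortized cost = Total cost / Operations
Total cost = (159 * 5) + (1 * 792)
Total cost = 795 + 792 = 1587
Amortized = 1587 / 160 = 9.9188

9.9188


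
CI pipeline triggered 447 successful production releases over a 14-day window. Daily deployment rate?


Formula: deployments per day = releases / days
= 447 / 14
= 31.929 deploys/day
(equivalently, 223.5 deploys/week)

31.929 deploys/day


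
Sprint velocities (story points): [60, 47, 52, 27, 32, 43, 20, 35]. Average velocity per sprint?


Formula: Avg velocity = Total points / Number of sprints
Points: [60, 47, 52, 27, 32, 43, 20, 35]
Sum = 60 + 47 + 52 + 27 + 32 + 43 + 20 + 35 = 316
Avg velocity = 316 / 8 = 39.5 points/sprint

39.5 points/sprint


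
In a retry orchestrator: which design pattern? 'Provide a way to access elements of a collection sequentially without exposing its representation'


This matches the Iterator pattern

Iterator


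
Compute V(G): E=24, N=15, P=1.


Formula: V(G) = E - N + 2P
V(G) = 24 - 15 + 2*1
V(G) = 9 + 2
V(G) = 11

11


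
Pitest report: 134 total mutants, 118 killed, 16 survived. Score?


Mutation score = killed / total * 100
Mutation score = 118 / 134 * 100
Mutation score = 88.06%

88.06%


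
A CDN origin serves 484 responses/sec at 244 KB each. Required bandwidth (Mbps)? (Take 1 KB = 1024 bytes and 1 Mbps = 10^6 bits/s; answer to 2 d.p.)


Formula: Mbps = payload_bytes * RPS * 8 / 1e6
Payload per request = 244 KB = 244 * 1024 = 249856 bytes
Total bytes/sec = 249856 * 484 = 120930304
Total bits/sec = 120930304 * 8 = 967442432
Mbps = 967442432 / 1e6 = 967.44

967.44 Mbps


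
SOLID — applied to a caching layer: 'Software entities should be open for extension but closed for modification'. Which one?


This describes the Open/Closed Principle (OCP)

Open/Closed Principle (OCP)


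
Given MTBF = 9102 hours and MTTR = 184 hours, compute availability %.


Availability = MTBF / (MTBF + MTTR)
Availability = 9102 / (9102 + 184)
Availability = 9102 / 9286
Availability = 98.0185%

98.0185%


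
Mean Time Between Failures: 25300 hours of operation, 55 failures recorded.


Formula: MTBF = Total operating time / Number of failures
MTBF = 25300 / 55
MTBF = 460.0 hours

460.0 hours


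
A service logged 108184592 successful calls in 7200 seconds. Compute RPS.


Formula: throughput = requests / seconds
throughput = 108184592 / 7200
throughput = 15025.64 requests/second

15025.64 requests/second


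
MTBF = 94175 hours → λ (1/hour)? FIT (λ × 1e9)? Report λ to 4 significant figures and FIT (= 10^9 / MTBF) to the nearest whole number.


Formula: λ = 1 / MTBF; FIT = λ × 1e9 = 1e9 / MTBF
λ = 1 / 94175 ≈ 1.062e-05 failures/hour
FIT = 1e9 / 94175 ≈ 10619 failures per 1e9 hours (nearest whole number)

λ = 1.062e-05 /h, FIT = 10619


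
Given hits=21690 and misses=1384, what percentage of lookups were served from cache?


Formula: hit rate = hits / (hits + misses) * 100
hit rate = 21690 / (21690 + 1384) * 100
hit rate = 21690 / 23074 * 100
hit rate = 94.0%

94.0%


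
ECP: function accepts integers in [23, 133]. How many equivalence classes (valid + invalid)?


Valid range: [23, 133]
Class 1: x < 23 — invalid
Class 2: 23 ≤ x ≤ 133 — valid
Class 3: x > 133 — invalid
Total equivalence classes: 3

3 equivalence classes


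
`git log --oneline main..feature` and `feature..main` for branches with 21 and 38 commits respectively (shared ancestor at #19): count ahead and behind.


Common ancestor: commit #19
feature commits after divergence: 21 - 19 = 2
main commits after divergence: 38 - 19 = 19
feature is 2 commits ahead of main
main is 19 commits ahead of feature

feature ahead: 2, main ahead: 19


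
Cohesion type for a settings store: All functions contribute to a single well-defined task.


Reasoning: Best: single purpose
Type: Functional cohesion

Functional cohesion


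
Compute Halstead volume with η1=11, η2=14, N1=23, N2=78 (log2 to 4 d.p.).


Formula: V = N * log2(η), where N = N1 + N2 and η = η1 + η2
η = 11 + 14 = 25
N = 23 + 78 = 101
log2(25) ≈ 4.6439
V = 101 * 4.6439 = 469.03

469.03


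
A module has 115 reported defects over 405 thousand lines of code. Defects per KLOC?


Defect density = defects / KLOC
Defect density = 115 / 405
Defect density = 0.284 defects/KLOC

0.284 defects/KLOC


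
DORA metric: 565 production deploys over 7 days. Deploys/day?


Formula: deployments per day = releases / days
= 565 / 7
= 80.714 deploys/day
(equivalently, 565.0 deploys/week)

80.714 deploys/day


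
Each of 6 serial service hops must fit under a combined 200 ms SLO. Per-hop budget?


Formula: per_stage = total_budget / stages
per_stage = 200 / 6
per_stage = 33.33 ms

33.33 ms


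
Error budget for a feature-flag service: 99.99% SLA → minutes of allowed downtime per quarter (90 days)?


Formula: allowed downtime = period * (100 - SLA) / 100
Period (quarter (90 days)) = 129600 minutes
Unavailability fraction = (100 - 99.99) / 100
Allowed downtime = 129600 * (100 - 99.99) / 100
Allowed downtime = 12.96 minutes

12.96 minutes


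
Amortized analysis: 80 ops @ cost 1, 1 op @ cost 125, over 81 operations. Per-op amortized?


Formula: Amortized cost = Total cost / Operations
Total cost = (80 * 1) + (1 * 125)
Total cost = 80 + 125 = 205
Amortized = 205 / 81 = 2.5309

2.5309


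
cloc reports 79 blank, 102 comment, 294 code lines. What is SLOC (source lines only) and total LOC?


Total LOC = blank + comment + code
Total LOC = 79 + 102 + 294 = 475
SLOC (source only) = code = 294

Total LOC: 475, SLOC: 294


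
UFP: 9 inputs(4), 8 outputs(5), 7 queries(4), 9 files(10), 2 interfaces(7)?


UFP = EI*4 + EO*5 + EQ*4 + ILF*10 + EIF*7
UFP = 9*4 + 8*5 + 7*4 + 9*10 + 2*7
UFP = 36 + 40 + 28 + 90 + 14
UFP = 208

208


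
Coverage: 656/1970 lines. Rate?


Coverage = covered / total * 100
Coverage = 656 / 1970 * 100
Coverage = 33.3%

33.3%


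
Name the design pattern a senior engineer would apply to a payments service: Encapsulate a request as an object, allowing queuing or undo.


This matches the Command pattern

Command


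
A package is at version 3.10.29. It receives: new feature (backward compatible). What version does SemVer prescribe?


Current: 3.10.29
Change category: 'new feature (backward compatible)' → minor bump
SemVer rule: minor bump → increment MINOR, reset PATCH to 0 (MAJOR unchanged)
New: 3.11.0

3.11.0


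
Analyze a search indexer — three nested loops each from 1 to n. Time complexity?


Reasoning: three levels of nesting over n
Complexity: O(n^3)

O(n^3)


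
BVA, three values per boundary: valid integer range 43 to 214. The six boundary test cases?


Range: [43, 214]
Boundaries: just below min, min, min+1, max-1, max, just above max
Values: [42, 43, 44, 213, 214, 215]

[42, 43, 44, 213, 214, 215]


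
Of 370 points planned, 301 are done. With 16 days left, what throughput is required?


Formula: Required rate = Remaining points / Days left
Remaining = 370 - 301 = 69 points
Required rate = 69 / 16 = 4.31 points/day

4.31 points/day


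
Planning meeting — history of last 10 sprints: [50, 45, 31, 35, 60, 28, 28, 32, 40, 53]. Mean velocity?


Formula: Avg velocity = Total points / Number of sprints
Points: [50, 45, 31, 35, 60, 28, 28, 32, 40, 53]
Sum = 50 + 45 + 31 + 35 + 60 + 28 + 28 + 32 + 40 + 53 = 402
Avg velocity = 402 / 10 = 40.2 points/sprint

40.2 points/sprint


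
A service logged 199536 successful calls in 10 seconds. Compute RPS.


Formula: throughput = requests / seconds
throughput = 199536 / 10
throughput = 19953.6 requests/second

19953.6 requests/second


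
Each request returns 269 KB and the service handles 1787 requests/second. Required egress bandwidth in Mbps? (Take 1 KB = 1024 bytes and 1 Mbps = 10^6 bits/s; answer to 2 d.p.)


Formula: Mbps = payload_bytes * RPS * 8 / 1e6
Payload per request = 269 KB = 269 * 1024 = 275456 bytes
Total bytes/sec = 275456 * 1787 = 492239872
Total bits/sec = 492239872 * 8 = 3937918976
Mbps = 3937918976 / 1e6 = 3937.92

3937.92 Mbps


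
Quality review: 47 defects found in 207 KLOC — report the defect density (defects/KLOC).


Defect density = defects / KLOC
Defect density = 47 / 207
Defect density = 0.227 defects/KLOC

0.227 defects/KLOC


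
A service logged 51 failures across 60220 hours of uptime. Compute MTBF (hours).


Formula: MTBF = Total operating time / Number of failures
MTBF = 60220 / 51
MTBF = 1180.78 hours

1180.78 hours


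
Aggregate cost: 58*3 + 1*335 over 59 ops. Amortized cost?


Formula: Amortized cost = Total cost / Operations
Total cost = (58 * 3) + (1 * 335)
Total cost = 174 + 335 = 509
Amortized = 509 / 59 = 8.6271

8.6271


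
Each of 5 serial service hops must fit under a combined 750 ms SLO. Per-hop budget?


Formula: per_stage = total_budget / stages
per_stage = 750 / 5
per_stage = 150.0 ms

150.0 ms


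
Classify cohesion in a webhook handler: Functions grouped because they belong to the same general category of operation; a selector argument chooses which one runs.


Reasoning: Grouped by category of activity, not by data or sequence
Type: Logical cohesion

Logical cohesion


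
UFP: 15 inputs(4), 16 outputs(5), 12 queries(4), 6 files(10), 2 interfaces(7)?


UFP = EI*4 + EO*5 + EQ*4 + ILF*10 + EIF*7
UFP = 15*4 + 16*5 + 12*4 + 6*10 + 2*7
UFP = 60 + 80 + 48 + 60 + 14
UFP = 262

262


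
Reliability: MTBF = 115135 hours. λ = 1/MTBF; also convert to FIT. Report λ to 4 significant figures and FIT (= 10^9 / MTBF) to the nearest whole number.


Formula: λ = 1 / MTBF; FIT = λ × 1e9 = 1e9 / MTBF
λ = 1 / 115135 ≈ 8.685e-06 failures/hour
FIT = 1e9 / 115135 ≈ 8685 failures per 1e9 hours (nearest whole number)

λ = 8.685e-06 /h, FIT = 8685


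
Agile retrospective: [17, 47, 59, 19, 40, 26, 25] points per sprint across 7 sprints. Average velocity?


Formula: Avg velocity = Total points / Number of sprints
Points: [17, 47, 59, 19, 40, 26, 25]
Sum = 17 + 47 + 59 + 19 + 40 + 26 + 25 = 233
Avg velocity = 233 / 7 = 33.29 points/sprint

33.29 points/sprint


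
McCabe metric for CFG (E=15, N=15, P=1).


Formula: V(G) = E - N + 2P
V(G) = 15 - 15 + 2*1
V(G) = 0 + 2
V(G) = 2

2


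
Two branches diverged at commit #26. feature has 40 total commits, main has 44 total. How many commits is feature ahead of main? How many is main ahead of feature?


Common ancestor: commit #26
feature commits after divergence: 40 - 26 = 14
main commits after divergence: 44 - 26 = 18
feature is 14 commits ahead of main
main is 18 commits ahead of feature

feature ahead: 14, main ahead: 18


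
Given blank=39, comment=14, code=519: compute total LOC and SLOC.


Total LOC = blank + comment + code
Total LOC = 39 + 14 + 519 = 572
SLOC (source only) = code = 519

Total LOC: 572, SLOC: 519


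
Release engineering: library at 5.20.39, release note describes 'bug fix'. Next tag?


Current: 5.20.39
Change category: 'bug fix' → patch bump
SemVer rule: patch bump → increment PATCH (MAJOR and MINOR unchanged)
New: 5.20.40

5.20.40


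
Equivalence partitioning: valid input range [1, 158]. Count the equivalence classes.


Valid range: [1, 158]
Class 1: x < 1 — invalid
Class 2: 1 ≤ x ≤ 158 — valid
Class 3: x > 158 — invalid
Total equivalence classes: 3

3 equivalence classes


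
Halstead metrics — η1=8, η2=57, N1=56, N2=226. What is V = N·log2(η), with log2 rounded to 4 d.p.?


Formula: V = N * log2(η), where N = N1 + N2 and η = η1 + η2
η = 8 + 57 = 65
N = 56 + 226 = 282
log2(65) ≈ 6.0224
V = 282 * 6.0224 = 1698.32

1698.32


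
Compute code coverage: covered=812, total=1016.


Coverage = covered / total * 100
Coverage = 812 / 1016 * 100
Coverage = 79.92%

79.92%


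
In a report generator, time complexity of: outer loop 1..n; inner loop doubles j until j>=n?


Reasoning: linear outer times logarithmic inner
Complexity: O(n log n)

O(n log n)


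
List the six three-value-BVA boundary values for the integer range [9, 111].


Range: [9, 111]
Boundaries: just below min, min, min+1, max-1, max, just above max
Values: [8, 9, 10, 110, 111, 112]

[8, 9, 10, 110, 111, 112]


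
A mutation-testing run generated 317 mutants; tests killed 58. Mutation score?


Mutation score = killed / total * 100
Mutation score = 58 / 317 * 100
Mutation score = 18.3%

18.3%


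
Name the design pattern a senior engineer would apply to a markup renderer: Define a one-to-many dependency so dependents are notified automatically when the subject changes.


This matches the Observer pattern

Observer


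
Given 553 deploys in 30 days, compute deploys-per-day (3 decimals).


Formula: deployments per day = releases / days
= 553 / 30
= 18.433 deploys/day
(equivalently, 129.03 deploys/week)

18.433 deploys/day


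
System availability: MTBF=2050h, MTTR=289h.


Availability = MTBF / (MTBF + MTTR)
Availability = 2050 / (2050 + 289)
Availability = 2050 / 2339
Availability = 87.6443%

87.6443%


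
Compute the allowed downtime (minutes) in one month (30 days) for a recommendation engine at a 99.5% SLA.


Formula: allowed downtime = period * (100 - SLA) / 100
Period (month (30 days)) = 43200 minutes
Unavailability fraction = (100 - 99.5) / 100
Allowed downtime = 43200 * (100 - 99.5) / 100
Allowed downtime = 216.0 minutes

216.0 minutes


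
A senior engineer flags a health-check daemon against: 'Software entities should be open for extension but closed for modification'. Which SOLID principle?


This describes the Open/Closed Principle (OCP)

Open/Closed Principle (OCP)


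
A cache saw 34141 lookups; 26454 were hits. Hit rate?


Formula: hit rate = hits / (hits + misses) * 100
hit rate = 26454 / (26454 + 7687) * 100
hit rate = 26454 / 34141 * 100
hit rate = 77.48%

77.48%


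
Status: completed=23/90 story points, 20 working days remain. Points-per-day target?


Formula: Required rate = Remaining points / Days left
Remaining = 90 - 23 = 67 points
Required rate = 67 / 20 = 3.35 points/day

3.35 points/day


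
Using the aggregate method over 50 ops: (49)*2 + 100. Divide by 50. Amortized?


Formula: Amortized cost = Total cost / Operations
Total cost = (49 * 2) + (1 * 100)
Total cost = 98 + 100 = 198
Amortized = 198 / 50 = 3.96

3.96


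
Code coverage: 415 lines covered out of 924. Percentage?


Coverage = covered / total * 100
Coverage = 415 / 924 * 100
Coverage = 44.91%

44.91%


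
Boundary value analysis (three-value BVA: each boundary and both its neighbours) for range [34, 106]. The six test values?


Range: [34, 106]
Boundaries: just below min, min, min+1, max-1, max, just above max
Values: [33, 34, 35, 105, 106, 107]

[33, 34, 35, 105, 106, 107]


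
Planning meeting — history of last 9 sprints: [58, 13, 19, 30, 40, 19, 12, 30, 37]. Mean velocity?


Formula: Avg velocity = Total points / Number of sprints
Points: [58, 13, 19, 30, 40, 19, 12, 30, 37]
Sum = 58 + 13 + 19 + 30 + 40 + 19 + 12 + 30 + 37 = 258
Avg velocity = 258 / 9 = 28.67 points/sprint

28.67 points/sprint


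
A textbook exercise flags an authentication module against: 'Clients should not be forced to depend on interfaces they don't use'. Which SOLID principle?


This describes the Interface Segregation Principle (ISP)

Interface Segregation Principle (ISP)


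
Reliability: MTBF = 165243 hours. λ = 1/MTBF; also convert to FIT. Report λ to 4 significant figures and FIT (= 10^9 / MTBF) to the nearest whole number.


Formula: λ = 1 / MTBF; FIT = λ × 1e9 = 1e9 / MTBF
λ = 1 / 165243 ≈ 6.052e-06 failures/hour
FIT = 1e9 / 165243 ≈ 6052 failures per 1e9 hours (nearest whole number)

λ = 6.052e-06 /h, FIT = 6052


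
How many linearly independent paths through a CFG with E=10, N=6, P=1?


Formula: V(G) = E - N + 2P
V(G) = 10 - 6 + 2*1
V(G) = 4 + 2
V(G) = 6

6


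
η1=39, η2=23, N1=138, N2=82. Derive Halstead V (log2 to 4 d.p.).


Formula: V = N * log2(η), where N = N1 + N2 and η = η1 + η2
η = 39 + 23 = 62
N = 138 + 82 = 220
log2(62) ≈ 5.9542
V = 220 * 5.9542 = 1309.92

1309.92


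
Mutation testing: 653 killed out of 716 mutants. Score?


Mutation score = killed / total * 100
Mutation score = 653 / 716 * 100
Mutation score = 91.2%

91.2%


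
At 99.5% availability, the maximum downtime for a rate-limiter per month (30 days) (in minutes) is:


Formula: allowed downtime = period * (100 - SLA) / 100
Period (month (30 days)) = 43200 minutes
Unavailability fraction = (100 - 99.5) / 100
Allowed downtime = 43200 * (100 - 99.5) / 100
Allowed downtime = 216.0 minutes

216.0 minutes


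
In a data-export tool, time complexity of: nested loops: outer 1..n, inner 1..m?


Reasoning: product of independent bounds
Complexity: O(n*m)

O(n*m)


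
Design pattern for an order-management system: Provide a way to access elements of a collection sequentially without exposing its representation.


This matches the Iterator pattern

Iterator


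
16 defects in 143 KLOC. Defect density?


Defect density = defects / KLOC
Defect density = 16 / 143
Defect density = 0.112 defects/KLOC

0.112 defects/KLOC


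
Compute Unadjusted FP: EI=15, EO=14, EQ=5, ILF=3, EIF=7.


UFP = EI*4 + EO*5 + EQ*4 + ILF*10 + EIF*7
UFP = 15*4 + 14*5 + 5*4 + 3*10 + 7*7
UFP = 60 + 70 + 20 + 30 + 49
UFP = 229

229


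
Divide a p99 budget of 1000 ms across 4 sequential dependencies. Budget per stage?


Formula: per_stage = total_budget / stages
per_stage = 1000 / 4
per_stage = 250.0 ms

250.0 ms


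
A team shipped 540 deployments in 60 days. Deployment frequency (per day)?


Formula: deployments per day = releases / days
= 540 / 60
= 9.0 deploys/day
(equivalently, 63.0 deploys/week)

9.0 deploys/day


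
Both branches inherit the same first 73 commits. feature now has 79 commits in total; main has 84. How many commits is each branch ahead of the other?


Common ancestor: commit #73
feature commits after divergence: 79 - 73 = 6
main commits after divergence: 84 - 73 = 11
feature is 6 commits ahead of main
main is 11 commits ahead of feature

feature ahead: 6, main ahead: 11


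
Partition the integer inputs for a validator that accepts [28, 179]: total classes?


Valid range: [28, 179]
Class 1: x < 28 — invalid
Class 2: 28 ≤ x ≤ 179 — valid
Class 3: x > 179 — invalid
Total equivalence classes: 3

3 equivalence classes


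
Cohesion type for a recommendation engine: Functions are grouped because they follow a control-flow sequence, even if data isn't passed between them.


Reasoning: Grouped by order of execution within a routine, not by data flow
Type: Procedural cohesion

Procedural cohesion


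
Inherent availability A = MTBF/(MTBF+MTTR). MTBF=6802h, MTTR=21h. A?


Availability = MTBF / (MTBF + MTTR)
Availability = 6802 / (6802 + 21)
Availability = 6802 / 6823
Availability = 99.6922%

99.6922%


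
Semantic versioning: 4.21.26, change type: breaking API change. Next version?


Current: 4.21.26
Change category: 'breaking API change' → major bump
SemVer rule: major bump → increment MAJOR, reset MINOR and PATCH to 0
New: 5.0.0

5.0.0
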